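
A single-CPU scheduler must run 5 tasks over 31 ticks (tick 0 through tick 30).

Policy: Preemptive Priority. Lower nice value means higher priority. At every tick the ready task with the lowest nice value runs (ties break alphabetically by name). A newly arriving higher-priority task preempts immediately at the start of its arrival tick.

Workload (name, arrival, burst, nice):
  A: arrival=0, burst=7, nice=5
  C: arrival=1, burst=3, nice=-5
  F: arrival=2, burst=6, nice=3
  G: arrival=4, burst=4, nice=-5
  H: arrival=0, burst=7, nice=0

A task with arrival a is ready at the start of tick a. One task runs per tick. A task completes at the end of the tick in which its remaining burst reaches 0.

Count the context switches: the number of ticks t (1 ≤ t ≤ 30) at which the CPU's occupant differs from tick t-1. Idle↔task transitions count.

t=0: ready={A,H} → run H
t=1: ready={A,C,H} → run C
t=2: ready={A,C,F,H} → run C
t=3: ready={A,C,F,H} → run C
t=4: ready={A,F,G,H} → run G
t=5: ready={A,F,G,H} → run G
t=6: ready={A,F,G,H} → run G
t=7: ready={A,F,G,H} → run G
t=8: ready={A,F,H} → run H
t=9: ready={A,F,H} → run H
t=10: ready={A,F,H} → run H
t=11: ready={A,F,H} → run H
t=12: ready={A,F,H} → run H
t=13: ready={A,F,H} → run H
t=14: ready={A,F} → run F
t=15: ready={A,F} → run F
t=16: ready={A,F} → run F
t=17: ready={A,F} → run F
t=18: ready={A,F} → run F
t=19: ready={A,F} → run F
t=20: ready={A} → run A
t=21: ready={A} → run A
t=22: ready={A} → run A
t=23: ready={A} → run A
t=24: ready={A} → run A
t=25: ready={A} → run A
t=26: ready={A} → run A
t=27: (idle)
t=28: (idle)
t=29: (idle)
t=30: (idle)

context switches = 6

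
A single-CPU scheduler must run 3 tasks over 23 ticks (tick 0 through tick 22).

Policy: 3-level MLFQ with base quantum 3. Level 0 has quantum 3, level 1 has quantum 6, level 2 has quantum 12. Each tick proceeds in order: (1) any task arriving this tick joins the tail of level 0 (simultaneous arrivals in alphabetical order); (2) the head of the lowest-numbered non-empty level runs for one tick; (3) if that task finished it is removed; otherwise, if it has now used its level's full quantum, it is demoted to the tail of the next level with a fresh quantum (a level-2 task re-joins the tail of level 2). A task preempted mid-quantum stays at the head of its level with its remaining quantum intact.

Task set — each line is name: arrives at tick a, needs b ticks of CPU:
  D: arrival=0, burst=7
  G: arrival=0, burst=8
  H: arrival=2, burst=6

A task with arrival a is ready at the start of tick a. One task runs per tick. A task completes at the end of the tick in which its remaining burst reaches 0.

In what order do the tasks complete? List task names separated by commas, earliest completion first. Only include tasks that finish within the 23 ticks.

t=0: L0/L1/L2 = DG/-/- → run D
t=1: L0/L1/L2 = DG/-/- → run D
t=2: L0/L1/L2 = DGH/-/- → run D
t=3: L0/L1/L2 = GH/D/- → run G
t=4: L0/L1/L2 = GH/D/- → run G
t=5: L0/L1/L2 = GH/D/- → run G
t=6: L0/L1/L2 = H/DG/- → run H
t=7: L0/L1/L2 = H/DG/- → run H
t=8: L0/L1/L2 = H/DG/- → run H
t=9: L0/L1/L2 = -/DGH/- → run D
t=10: L0/L1/L2 = -/DGH/- → run D
t=11: L0/L1/L2 = -/DGH/- → run D
t=12: L0/L1/L2 = -/DGH/- → run D
t=13: L0/L1/L2 = -/GH/- → run G
t=14: L0/L1/L2 = -/GH/- → run G
t=15: L0/L1/L2 = -/GH/- → run G
t=16: L0/L1/L2 = -/GH/- → run G
t=17: L0/L1/L2 = -/GH/- → run G
t=18: L0/L1/L2 = -/H/- → run H
t=19: L0/L1/L2 = -/H/- → run H
t=20: L0/L1/L2 = -/H/- → run H
t=21: (idle)
t=22: (idle)

completion order = D, G, H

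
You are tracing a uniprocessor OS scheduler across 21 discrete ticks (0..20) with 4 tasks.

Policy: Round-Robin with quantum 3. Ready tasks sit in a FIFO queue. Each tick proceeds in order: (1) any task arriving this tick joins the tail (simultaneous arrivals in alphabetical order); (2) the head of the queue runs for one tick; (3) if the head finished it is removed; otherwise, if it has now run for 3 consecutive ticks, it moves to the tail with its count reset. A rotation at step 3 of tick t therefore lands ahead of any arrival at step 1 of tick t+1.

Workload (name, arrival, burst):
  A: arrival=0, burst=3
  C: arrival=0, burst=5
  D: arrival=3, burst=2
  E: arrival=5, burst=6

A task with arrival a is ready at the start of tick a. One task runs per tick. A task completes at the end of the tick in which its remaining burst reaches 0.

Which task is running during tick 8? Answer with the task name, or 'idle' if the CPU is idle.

t=0: queue=[A,C] q_used=0 → run A
t=1: queue=[A,C] q_used=1 → run A
t=2: queue=[A,C] q_used=2 → run A
t=3: queue=[C,D] q_used=0 → run C
t=4: queue=[C,D] q_used=1 → run C
t=5: queue=[C,D,E] q_used=2 → run C
t=6: queue=[D,E,C] q_used=0 → run D
t=7: queue=[D,E,C] q_used=1 → run D
t=8: queue=[E,C] q_used=0 → run E
t=9: queue=[E,C] q_used=1 → run E
t=10: queue=[E,C] q_used=2 → run E
t=11: queue=[C,E] q_used=0 → run C
t=12: queue=[C,E] q_used=1 → run C
t=13: queue=[E] q_used=0 → run E
t=14: queue=[E] q_used=1 → run E
t=15: queue=[E] q_used=2 → run E
t=16: (idle)
t=17: (idle)
t=18: (idle)
t=19: (idle)
t=20: (idle)

running at tick 8 = E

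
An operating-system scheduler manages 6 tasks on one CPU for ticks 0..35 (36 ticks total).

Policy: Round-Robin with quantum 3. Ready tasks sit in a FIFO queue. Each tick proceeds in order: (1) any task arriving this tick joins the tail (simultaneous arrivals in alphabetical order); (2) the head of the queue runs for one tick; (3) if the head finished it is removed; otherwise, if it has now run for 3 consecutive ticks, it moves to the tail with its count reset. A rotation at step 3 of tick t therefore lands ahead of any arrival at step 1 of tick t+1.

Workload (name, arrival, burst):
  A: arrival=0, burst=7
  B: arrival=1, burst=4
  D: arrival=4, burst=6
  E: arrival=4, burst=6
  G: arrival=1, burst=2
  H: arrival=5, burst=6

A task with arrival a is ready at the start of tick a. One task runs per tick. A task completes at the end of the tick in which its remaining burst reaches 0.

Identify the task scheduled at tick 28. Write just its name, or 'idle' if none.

t=0: queue=[A] q_used=0 → run A
t=1: queue=[A,B,G] q_used=1 → run A
t=2: queue=[A,B,G] q_used=2 → run A
t=3: queue=[B,G,A] q_used=0 → run B
t=4: queue=[B,G,A,D,E] q_used=1 → run B
t=5: queue=[B,G,A,D,E,H] q_used=2 → run B
t=6: queue=[G,A,D,E,H,B] q_used=0 → run G
t=7: queue=[G,A,D,E,H,B] q_used=1 → run G
t=8: queue=[A,D,E,H,B] q_used=0 → run A
t=9: queue=[A,D,E,H,B] q_used=1 → run A
t=10: queue=[A,D,E,H,B] q_used=2 → run A
t=11: queue=[D,E,H,B,A] q_used=0 → run D
t=12: queue=[D,E,H,B,A] q_used=1 → run D
t=13: queue=[D,E,H,B,A] q_used=2 → run D
t=14: queue=[E,H,B,A,D] q_used=0 → run E
t=15: queue=[E,H,B,A,D] q_used=1 → run E
t=16: queue=[E,H,B,A,D] q_used=2 → run E
t=17: queue=[H,B,A,D,E] q_used=0 → run H
t=18: queue=[H,B,A,D,E] q_used=1 → run H
t=19: queue=[H,B,A,D,E] q_used=2 → run H
t=20: queue=[B,A,D,E,H] q_used=0 → run B
t=21: queue=[A,D,E,H] q_used=0 → run A
t=22: queue=[D,E,H] q_used=0 → run D
t=23: queue=[D,E,H] q_used=1 → run D
t=24: queue=[D,E,H] q_used=2 → run D
t=25: queue=[E,H] q_used=0 → run E
t=26: queue=[E,H] q_used=1 → run E
t=27: queue=[E,H] q_used=2 → run E
t=28: queue=[H] q_used=0 → run H
t=29: queue=[H] q_used=1 → run H
t=30: queue=[H] q_used=2 → run H
t=31: (idle)
t=32: (idle)
t=33: (idle)
t=34: (idle)
t=35: (idle)

running at tick 28 = H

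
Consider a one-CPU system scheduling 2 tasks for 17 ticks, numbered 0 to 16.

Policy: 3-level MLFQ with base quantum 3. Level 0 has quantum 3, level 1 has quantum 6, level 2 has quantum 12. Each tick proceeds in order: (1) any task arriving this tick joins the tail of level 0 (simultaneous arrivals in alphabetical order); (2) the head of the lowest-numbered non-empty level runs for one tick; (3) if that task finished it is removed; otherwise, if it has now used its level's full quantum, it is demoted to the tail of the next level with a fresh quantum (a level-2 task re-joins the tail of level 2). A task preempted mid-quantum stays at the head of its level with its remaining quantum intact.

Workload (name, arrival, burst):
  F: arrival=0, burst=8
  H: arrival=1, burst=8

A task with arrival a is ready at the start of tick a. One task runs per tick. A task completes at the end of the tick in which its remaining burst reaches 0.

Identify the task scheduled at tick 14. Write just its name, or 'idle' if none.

t=0: L0/L1/L2 = F/-/- → run F
t=1: L0/L1/L2 = FH/-/- → run F
t=2: L0/L1/L2 = FH/-/- → run F
t=3: L0/L1/L2 = H/F/- → run H
t=4: L0/L1/L2 = H/F/- → run H
t=5: L0/L1/L2 = H/F/- → run H
t=6: L0/L1/L2 = -/FH/- → run F
t=7: L0/L1/L2 = -/FH/- → run F
t=8: L0/L1/L2 = -/FH/- → run F
t=9: L0/L1/L2 = -/FH/- → run F
t=10: L0/L1/L2 = -/FH/- → run F
t=11: L0/L1/L2 = -/H/- → run H
t=12: L0/L1/L2 = -/H/- → run H
t=13: L0/L1/L2 = -/H/- → run H
t=14: L0/L1/L2 = -/H/- → run H
t=15: L0/L1/L2 = -/H/- → run H
t=16: (idle)

running at tick 14 = H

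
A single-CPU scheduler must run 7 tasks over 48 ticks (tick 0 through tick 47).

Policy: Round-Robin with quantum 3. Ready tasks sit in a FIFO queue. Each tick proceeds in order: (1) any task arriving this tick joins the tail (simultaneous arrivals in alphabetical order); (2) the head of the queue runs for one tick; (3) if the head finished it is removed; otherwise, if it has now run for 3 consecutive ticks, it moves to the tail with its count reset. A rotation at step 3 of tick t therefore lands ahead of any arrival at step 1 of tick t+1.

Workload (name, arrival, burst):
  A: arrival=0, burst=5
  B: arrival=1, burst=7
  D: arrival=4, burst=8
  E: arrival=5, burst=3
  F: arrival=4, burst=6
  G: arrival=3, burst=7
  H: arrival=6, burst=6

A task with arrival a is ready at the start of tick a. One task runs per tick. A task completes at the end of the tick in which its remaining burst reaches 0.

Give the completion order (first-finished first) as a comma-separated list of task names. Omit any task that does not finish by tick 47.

completion order = A, E, F, B, H, G, D

t=0: queue=[A] q_used=0 → run A
t=1: queue=[A,B] q_used=1 → run A
t=2: queue=[A,B] q_used=2 → run A
t=3: queue=[B,A,G] q_used=0 → run B
t=4: queue=[B,A,G,D,F] q_used=1 → run B
t=5: queue=[B,A,G,D,F,E] q_used=2 → run B
t=6: queue=[A,G,D,F,E,B,H] q_used=0 → run A
t=7: queue=[A,G,D,F,E,B,H] q_used=1 → run A
t=8: queue=[G,D,F,E,B,H] q_used=0 → run G
t=9: queue=[G,D,F,E,B,H] q_used=1 → run G
t=10: queue=[G,D,F,E,B,H] q_used=2 → run G
t=11: queue=[D,F,E,B,H,G] q_used=0 → run D
t=12: queue=[D,F,E,B,H,G] q_used=1 → run D
t=13: queue=[D,F,E,B,H,G] q_used=2 → run D
t=14: queue=[F,E,B,H,G,D] q_used=0 → run F
t=15: queue=[F,E,B,H,G,D] q_used=1 → run F
t=16: queue=[F,E,B,H,G,D] q_used=2 → run F
t=17: queue=[E,B,H,G,D,F] q_used=0 → run E
t=18: queue=[E,B,H,G,D,F] q_used=1 → run E
t=19: queue=[E,B,H,G,D,F] q_used=2 → run E
t=20: queue=[B,H,G,D,F] q_used=0 → run B
t=21: queue=[B,H,G,D,F] q_used=1 → run B
t=22: queue=[B,H,G,D,F] q_used=2 → run B
t=23: queue=[H,G,D,F,B] q_used=0 → run H
t=24: queue=[H,G,D,F,B] q_used=1 → run H
t=25: queue=[H,G,D,F,B] q_used=2 → run H
t=26: queue=[G,D,F,B,H] q_used=0 → run G
t=27: queue=[G,D,F,B,H] q_used=1 → run G
t=28: queue=[G,D,F,B,H] q_used=2 → run G
t=29: queue=[D,F,B,H,G] q_used=0 → run D
t=30: queue=[D,F,B,H,G] q_used=1 → run D
t=31: queue=[D,F,B,H,G] q_used=2 → run D
t=32: queue=[F,B,H,G,D] q_used=0 → run F
t=33: queue=[F,B,H,G,D] q_used=1 → run F
t=34: queue=[F,B,H,G,D] q_used=2 → run F
t=35: queue=[B,H,G,D] q_used=0 → run B
t=36: queue=[H,G,D] q_used=0 → run H
t=37: queue=[H,G,D] q_used=1 → run H
t=38: queue=[H,G,D] q_used=2 → run H
t=39: queue=[G,D] q_used=0 → run G
t=40: queue=[D] q_used=0 → run D
t=41: queue=[D] q_used=1 → run D
t=42: (idle)
t=43: (idle)
t=44: (idle)
t=45: (idle)
t=46: (idle)
t=47: (idle)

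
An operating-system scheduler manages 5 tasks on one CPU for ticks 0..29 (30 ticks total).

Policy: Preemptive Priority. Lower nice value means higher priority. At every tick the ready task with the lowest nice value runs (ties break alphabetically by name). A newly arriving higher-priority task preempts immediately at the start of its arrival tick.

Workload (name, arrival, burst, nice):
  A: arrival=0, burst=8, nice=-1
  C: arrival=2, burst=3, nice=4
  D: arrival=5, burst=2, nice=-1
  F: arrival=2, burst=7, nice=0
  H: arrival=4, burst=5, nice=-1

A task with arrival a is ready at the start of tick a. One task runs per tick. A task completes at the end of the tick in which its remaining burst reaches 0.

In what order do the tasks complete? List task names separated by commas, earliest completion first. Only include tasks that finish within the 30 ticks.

completion order = A, D, H, F, C

t=0: ready={A} → run A
t=1: ready={A} → run A
t=2: ready={A,C,F} → run A
t=3: ready={A,C,F} → run A
t=4: ready={A,C,F,H} → run A
t=5: ready={A,C,D,F,H} → run A
t=6: ready={A,C,D,F,H} → run A
t=7: ready={A,C,D,F,H} → run A
t=8: ready={C,D,F,H} → run D
t=9: ready={C,D,F,H} → run D
t=10: ready={C,F,H} → run H
t=11: ready={C,F,H} → run H
t=12: ready={C,F,H} → run H
t=13: ready={C,F,H} → run H
t=14: ready={C,F,H} → run H
t=15: ready={C,F} → run F
t=16: ready={C,F} → run F
t=17: ready={C,F} → run F
t=18: ready={C,F} → run F
t=19: ready={C,F} → run F
t=20: ready={C,F} → run F
t=21: ready={C,F} → run F
t=22: ready={C} → run C
t=23: ready={C} → run C
t=24: ready={C} → run C
t=25: (idle)
t=26: (idle)
t=27: (idle)
t=28: (idle)
t=29: (idle)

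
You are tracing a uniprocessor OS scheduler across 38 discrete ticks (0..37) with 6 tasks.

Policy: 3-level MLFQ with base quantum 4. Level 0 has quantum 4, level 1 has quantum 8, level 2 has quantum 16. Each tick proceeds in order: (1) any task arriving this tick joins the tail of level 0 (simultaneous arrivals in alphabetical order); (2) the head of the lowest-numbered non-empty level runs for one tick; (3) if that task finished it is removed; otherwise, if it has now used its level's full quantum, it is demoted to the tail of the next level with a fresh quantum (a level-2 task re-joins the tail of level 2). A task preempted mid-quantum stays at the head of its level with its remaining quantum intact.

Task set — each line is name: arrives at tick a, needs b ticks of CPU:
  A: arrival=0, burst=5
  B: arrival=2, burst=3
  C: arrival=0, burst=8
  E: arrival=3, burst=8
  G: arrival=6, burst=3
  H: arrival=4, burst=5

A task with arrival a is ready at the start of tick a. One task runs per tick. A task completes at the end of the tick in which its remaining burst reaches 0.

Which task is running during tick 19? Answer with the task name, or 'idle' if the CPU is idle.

running at tick 19 = G

t=0: L0/L1/L2 = AC/-/- → run A
t=1: L0/L1/L2 = AC/-/- → run A
t=2: L0/L1/L2 = ACB/-/- → run A
t=3: L0/L1/L2 = ACBE/-/- → run A
t=4: L0/L1/L2 = CBEH/A/- → run C
t=5: L0/L1/L2 = CBEH/A/- → run C
t=6: L0/L1/L2 = CBEHG/A/- → run C
t=7: L0/L1/L2 = CBEHG/A/- → run C
t=8: L0/L1/L2 = BEHG/AC/- → run B
t=9: L0/L1/L2 = BEHG/AC/- → run B
t=10: L0/L1/L2 = BEHG/AC/- → run B
t=11: L0/L1/L2 = EHG/AC/- → run E
t=12: L0/L1/L2 = EHG/AC/- → run E
t=13: L0/L1/L2 = EHG/AC/- → run E
t=14: L0/L1/L2 = EHG/AC/- → run E
t=15: L0/L1/L2 = HG/ACE/- → run H
t=16: L0/L1/L2 = HG/ACE/- → run H
t=17: L0/L1/L2 = HG/ACE/- → run H
t=18: L0/L1/L2 = HG/ACE/- → run H
t=19: L0/L1/L2 = G/ACEH/- → run G
t=20: L0/L1/L2 = G/ACEH/- → run G
t=21: L0/L1/L2 = G/ACEH/- → run G
t=22: L0/L1/L2 = -/ACEH/- → run A
t=23: L0/L1/L2 = -/CEH/- → run C
t=24: L0/L1/L2 = -/CEH/- → run C
t=25: L0/L1/L2 = -/CEH/- → run C
t=26: L0/L1/L2 = -/CEH/- → run C
t=27: L0/L1/L2 = -/EH/- → run E
t=28: L0/L1/L2 = -/EH/- → run E
t=29: L0/L1/L2 = -/EH/- → run E
t=30: L0/L1/L2 = -/EH/- → run E
t=31: L0/L1/L2 = -/H/- → run H
t=32: (idle)
t=33: (idle)
t=34: (idle)
t=35: (idle)
t=36: (idle)
t=37: (idle)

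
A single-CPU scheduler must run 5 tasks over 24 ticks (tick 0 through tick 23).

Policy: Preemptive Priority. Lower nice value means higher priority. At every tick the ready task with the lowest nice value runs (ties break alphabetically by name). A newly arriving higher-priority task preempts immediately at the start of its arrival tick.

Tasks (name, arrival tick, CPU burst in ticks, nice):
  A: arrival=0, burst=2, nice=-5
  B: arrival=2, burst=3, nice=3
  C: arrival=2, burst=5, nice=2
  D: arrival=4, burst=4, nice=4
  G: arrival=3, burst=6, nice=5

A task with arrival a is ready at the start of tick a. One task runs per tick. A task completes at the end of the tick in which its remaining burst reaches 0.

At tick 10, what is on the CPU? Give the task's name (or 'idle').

running at tick 10 = D

t=0: ready={A} → run A
t=1: ready={A} → run A
t=2: ready={B,C} → run C
t=3: ready={B,C,G} → run C
t=4: ready={B,C,D,G} → run C
t=5: ready={B,C,D,G} → run C
t=6: ready={B,C,D,G} → run C
t=7: ready={B,D,G} → run B
t=8: ready={B,D,G} → run B
t=9: ready={B,D,G} → run B
t=10: ready={D,G} → run D
t=11: ready={D,G} → run D
t=12: ready={D,G} → run D
t=13: ready={D,G} → run D
t=14: ready={G} → run G
t=15: ready={G} → run G
t=16: ready={G} → run G
t=17: ready={G} → run G
t=18: ready={G} → run G
t=19: ready={G} → run G
t=20: (idle)
t=21: (idle)
t=22: (idle)
t=23: (idle)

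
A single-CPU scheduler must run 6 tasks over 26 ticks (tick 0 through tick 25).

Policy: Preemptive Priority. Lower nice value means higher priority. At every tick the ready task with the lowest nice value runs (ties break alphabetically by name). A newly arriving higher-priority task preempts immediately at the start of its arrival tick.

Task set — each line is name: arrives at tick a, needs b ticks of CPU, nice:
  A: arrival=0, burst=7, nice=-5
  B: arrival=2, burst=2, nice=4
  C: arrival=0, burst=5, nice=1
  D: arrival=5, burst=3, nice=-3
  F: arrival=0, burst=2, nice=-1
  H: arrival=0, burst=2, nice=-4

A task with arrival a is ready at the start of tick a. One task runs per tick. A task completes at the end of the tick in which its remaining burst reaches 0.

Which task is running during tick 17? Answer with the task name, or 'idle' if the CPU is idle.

t=0: ready={A,C,F,H} → run A
t=1: ready={A,C,F,H} → run A
t=2: ready={A,B,C,F,H} → run A
t=3: ready={A,B,C,F,H} → run A
t=4: ready={A,B,C,F,H} → run A
t=5: ready={A,B,C,D,F,H} → run A
t=6: ready={A,B,C,D,F,H} → run A
t=7: ready={B,C,D,F,H} → run H
t=8: ready={B,C,D,F,H} → run H
t=9: ready={B,C,D,F} → run D
t=10: ready={B,C,D,F} → run D
t=11: ready={B,C,D,F} → run D
t=12: ready={B,C,F} → run F
t=13: ready={B,C,F} → run F
t=14: ready={B,C} → run C
t=15: ready={B,C} → run C
t=16: ready={B,C} → run C
t=17: ready={B,C} → run C
t=18: ready={B,C} → run C
t=19: ready={B} → run B
t=20: ready={B} → run B
t=21: (idle)
t=22: (idle)
t=23: (idle)
t=24: (idle)
t=25: (idle)

running at tick 17 = C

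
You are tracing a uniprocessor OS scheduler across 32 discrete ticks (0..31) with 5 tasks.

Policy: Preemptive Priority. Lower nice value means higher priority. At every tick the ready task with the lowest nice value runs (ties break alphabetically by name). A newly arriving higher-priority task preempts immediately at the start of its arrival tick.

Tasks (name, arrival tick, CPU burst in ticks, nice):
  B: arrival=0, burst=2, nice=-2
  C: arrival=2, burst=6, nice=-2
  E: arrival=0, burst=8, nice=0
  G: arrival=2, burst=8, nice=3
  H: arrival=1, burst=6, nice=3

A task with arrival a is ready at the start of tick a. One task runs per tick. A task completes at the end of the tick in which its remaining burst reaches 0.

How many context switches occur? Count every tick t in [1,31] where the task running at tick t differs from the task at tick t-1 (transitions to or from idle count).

t=0: ready={B,E} → run B
t=1: ready={B,E,H} → run B
t=2: ready={C,E,G,H} → run C
t=3: ready={C,E,G,H} → run C
t=4: ready={C,E,G,H} → run C
t=5: ready={C,E,G,H} → run C
t=6: ready={C,E,G,H} → run C
t=7: ready={C,E,G,H} → run C
t=8: ready={E,G,H} → run E
t=9: ready={E,G,H} → run E
t=10: ready={E,G,H} → run E
t=11: ready={E,G,H} → run E
t=12: ready={E,G,H} → run E
t=13: ready={E,G,H} → run E
t=14: ready={E,G,H} → run E
t=15: ready={E,G,H} → run E
t=16: ready={G,H} → run G
t=17: ready={G,H} → run G
t=18: ready={G,H} → run G
t=19: ready={G,H} → run G
t=20: ready={G,H} → run G
t=21: ready={G,H} → run G
t=22: ready={G,H} → run G
t=23: ready={G,H} → run G
t=24: ready={H} → run H
t=25: ready={H} → run H
t=26: ready={H} → run H
t=27: ready={H} → run H
t=28: ready={H} → run H
t=29: ready={H} → run H
t=30: (idle)
t=31: (idle)

context switches = 5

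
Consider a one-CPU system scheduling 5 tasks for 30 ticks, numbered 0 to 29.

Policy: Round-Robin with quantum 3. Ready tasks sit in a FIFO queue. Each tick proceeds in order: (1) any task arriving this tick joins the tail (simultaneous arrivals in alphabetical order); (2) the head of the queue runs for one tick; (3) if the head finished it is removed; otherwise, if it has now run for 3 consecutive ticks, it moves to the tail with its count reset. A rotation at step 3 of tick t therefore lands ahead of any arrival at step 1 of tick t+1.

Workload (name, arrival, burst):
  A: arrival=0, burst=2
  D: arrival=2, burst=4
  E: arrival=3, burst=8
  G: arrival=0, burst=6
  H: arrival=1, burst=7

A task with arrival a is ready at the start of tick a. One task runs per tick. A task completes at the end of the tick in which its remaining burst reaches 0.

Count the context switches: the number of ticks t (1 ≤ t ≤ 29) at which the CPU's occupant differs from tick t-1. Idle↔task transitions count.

context switches = 11

t=0: queue=[A,G] q_used=0 → run A
t=1: queue=[A,G,H] q_used=1 → run A
t=2: queue=[G,H,D] q_used=0 → run G
t=3: queue=[G,H,D,E] q_used=1 → run G
t=4: queue=[G,H,D,E] q_used=2 → run G
t=5: queue=[H,D,E,G] q_used=0 → run H
t=6: queue=[H,D,E,G] q_used=1 → run H
t=7: queue=[H,D,E,G] q_used=2 → run H
t=8: queue=[D,E,G,H] q_used=0 → run D
t=9: queue=[D,E,G,H] q_used=1 → run D
t=10: queue=[D,E,G,H] q_used=2 → run D
t=11: queue=[E,G,H,D] q_used=0 → run E
t=12: queue=[E,G,H,D] q_used=1 → run E
t=13: queue=[E,G,H,D] q_used=2 → run E
t=14: queue=[G,H,D,E] q_used=0 → run G
t=15: queue=[G,H,D,E] q_used=1 → run G
t=16: queue=[G,H,D,E] q_used=2 → run G
t=17: queue=[H,D,E] q_used=0 → run H
t=18: queue=[H,D,E] q_used=1 → run H
t=19: queue=[H,D,E] q_used=2 → run H
t=20: queue=[D,E,H] q_used=0 → run D
t=21: queue=[E,H] q_used=0 → run E
t=22: queue=[E,H] q_used=1 → run E
t=23: queue=[E,H] q_used=2 → run E
t=24: queue=[H,E] q_used=0 → run H
t=25: queue=[E] q_used=0 → run E
t=26: queue=[E] q_used=1 → run E
t=27: (idle)
t=28: (idle)
t=29: (idle)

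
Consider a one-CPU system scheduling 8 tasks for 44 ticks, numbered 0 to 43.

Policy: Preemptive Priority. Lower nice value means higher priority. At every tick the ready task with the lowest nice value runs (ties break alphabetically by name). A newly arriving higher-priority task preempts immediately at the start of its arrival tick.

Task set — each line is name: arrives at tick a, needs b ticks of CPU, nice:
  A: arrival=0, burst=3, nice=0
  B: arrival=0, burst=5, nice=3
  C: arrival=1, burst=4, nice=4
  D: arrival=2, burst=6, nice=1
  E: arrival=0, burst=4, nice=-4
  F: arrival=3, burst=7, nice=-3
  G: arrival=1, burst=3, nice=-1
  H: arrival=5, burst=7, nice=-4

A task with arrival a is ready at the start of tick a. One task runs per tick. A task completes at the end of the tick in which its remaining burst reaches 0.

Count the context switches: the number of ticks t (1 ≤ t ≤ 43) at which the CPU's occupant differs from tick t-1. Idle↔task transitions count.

t=0: ready={A,B,E} → run E
t=1: ready={A,B,C,E,G} → run E
t=2: ready={A,B,C,D,E,G} → run E
t=3: ready={A,B,C,D,E,F,G} → run E
t=4: ready={A,B,C,D,F,G} → run F
t=5: ready={A,B,C,D,F,G,H} → run H
t=6: ready={A,B,C,D,F,G,H} → run H
t=7: ready={A,B,C,D,F,G,H} → run H
t=8: ready={A,B,C,D,F,G,H} → run H
t=9: ready={A,B,C,D,F,G,H} → run H
t=10: ready={A,B,C,D,F,G,H} → run H
t=11: ready={A,B,C,D,F,G,H} → run H
t=12: ready={A,B,C,D,F,G} → run F
t=13: ready={A,B,C,D,F,G} → run F
t=14: ready={A,B,C,D,F,G} → run F
t=15: ready={A,B,C,D,F,G} → run F
t=16: ready={A,B,C,D,F,G} → run F
t=17: ready={A,B,C,D,F,G} → run F
t=18: ready={A,B,C,D,G} → run G
t=19: ready={A,B,C,D,G} → run G
t=20: ready={A,B,C,D,G} → run G
t=21: ready={A,B,C,D} → run A
t=22: ready={A,B,C,D} → run A
t=23: ready={A,B,C,D} → run A
t=24: ready={B,C,D} → run D
t=25: ready={B,C,D} → run D
t=26: ready={B,C,D} → run D
t=27: ready={B,C,D} → run D
t=28: ready={B,C,D} → run D
t=29: ready={B,C,D} → run D
t=30: ready={B,C} → run B
t=31: ready={B,C} → run B
t=32: ready={B,C} → run B
t=33: ready={B,C} → run B
t=34: ready={B,C} → run B
t=35: ready={C} → run C
t=36: ready={C} → run C
t=37: ready={C} → run C
t=38: ready={C} → run C
t=39: (idle)
t=40: (idle)
t=41: (idle)
t=42: (idle)
t=43: (idle)

context switches = 9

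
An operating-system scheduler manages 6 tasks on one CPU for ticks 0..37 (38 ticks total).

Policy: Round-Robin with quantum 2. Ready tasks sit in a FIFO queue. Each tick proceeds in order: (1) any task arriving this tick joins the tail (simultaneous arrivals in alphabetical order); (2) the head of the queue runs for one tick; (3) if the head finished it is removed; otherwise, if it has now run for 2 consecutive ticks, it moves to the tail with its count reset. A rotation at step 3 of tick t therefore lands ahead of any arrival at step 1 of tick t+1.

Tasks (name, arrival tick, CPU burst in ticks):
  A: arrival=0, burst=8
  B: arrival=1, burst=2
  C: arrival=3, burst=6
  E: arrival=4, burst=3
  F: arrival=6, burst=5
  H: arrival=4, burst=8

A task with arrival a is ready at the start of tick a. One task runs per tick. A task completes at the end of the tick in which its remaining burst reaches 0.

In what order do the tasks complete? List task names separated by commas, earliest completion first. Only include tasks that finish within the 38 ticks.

completion order = B, E, A, C, F, H

t=0: queue=[A] q_used=0 → run A
t=1: queue=[A,B] q_used=1 → run A
t=2: queue=[B,A] q_used=0 → run B
t=3: queue=[B,A,C] q_used=1 → run B
t=4: queue=[A,C,E,H] q_used=0 → run A
t=5: queue=[A,C,E,H] q_used=1 → run A
t=6: queue=[C,E,H,A,F] q_used=0 → run C
t=7: queue=[C,E,H,A,F] q_used=1 → run C
t=8: queue=[E,H,A,F,C] q_used=0 → run E
t=9: queue=[E,H,A,F,C] q_used=1 → run E
t=10: queue=[H,A,F,C,E] q_used=0 → run H
t=11: queue=[H,A,F,C,E] q_used=1 → run H
t=12: queue=[A,F,C,E,H] q_used=0 → run A
t=13: queue=[A,F,C,E,H] q_used=1 → run A
t=14: queue=[F,C,E,H,A] q_used=0 → run F
t=15: queue=[F,C,E,H,A] q_used=1 → run F
t=16: queue=[C,E,H,A,F] q_used=0 → run C
t=17: queue=[C,E,H,A,F] q_used=1 → run C
t=18: queue=[E,H,A,F,C] q_used=0 → run E
t=19: queue=[H,A,F,C] q_used=0 → run H
t=20: queue=[H,A,F,C] q_used=1 → run H
t=21: queue=[A,F,C,H] q_used=0 → run A
t=22: queue=[A,F,C,H] q_used=1 → run A
t=23: queue=[F,C,H] q_used=0 → run F
t=24: queue=[F,C,H] q_used=1 → run F
t=25: queue=[C,H,F] q_used=0 → run C
t=26: queue=[C,H,F] q_used=1 → run C
t=27: queue=[H,F] q_used=0 → run H
t=28: queue=[H,F] q_used=1 → run H
t=29: queue=[F,H] q_used=0 → run F
t=30: queue=[H] q_used=0 → run H
t=31: queue=[H] q_used=1 → run H
t=32: (idle)
t=33: (idle)
t=34: (idle)
t=35: (idle)
t=36: (idle)
t=37: (idle)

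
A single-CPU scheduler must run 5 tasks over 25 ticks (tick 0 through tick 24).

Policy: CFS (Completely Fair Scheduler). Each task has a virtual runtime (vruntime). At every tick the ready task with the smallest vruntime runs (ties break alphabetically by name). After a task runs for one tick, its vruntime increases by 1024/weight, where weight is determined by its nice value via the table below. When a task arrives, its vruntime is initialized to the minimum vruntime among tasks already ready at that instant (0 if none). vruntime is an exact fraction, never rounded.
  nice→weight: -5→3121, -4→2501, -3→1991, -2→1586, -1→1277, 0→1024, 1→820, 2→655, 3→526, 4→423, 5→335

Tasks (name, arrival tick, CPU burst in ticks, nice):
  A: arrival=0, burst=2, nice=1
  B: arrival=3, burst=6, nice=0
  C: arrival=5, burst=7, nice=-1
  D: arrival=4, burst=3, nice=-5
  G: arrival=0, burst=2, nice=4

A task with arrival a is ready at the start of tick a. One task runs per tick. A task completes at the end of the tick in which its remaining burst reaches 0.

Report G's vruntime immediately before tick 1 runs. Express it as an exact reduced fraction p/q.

t=0: vr[A=0 G=0] → run A
t=1: vr[A=256/205 G=0] → run G
t=2: vr[A=256/205 G=1024/423] → run A
t=3: vr[B=1024/423 G=1024/423] → run B
t=4: vr[B=1447/423 D=1024/423 G=1024/423] → run D
t=5: vr[B=1447/423 C=1024/423 D=3629056/1320183 G=1024/423] → run C
t=6: vr[B=1447/423 C=1740800/540171 D=3629056/1320183 G=1024/423] → run G
t=7: vr[B=1447/423 C=1740800/540171 D=3629056/1320183] → run D
t=8: vr[B=1447/423 C=1740800/540171 D=4062208/1320183] → run D
t=9: vr[B=1447/423 C=1740800/540171] → run C
t=10: vr[B=1447/423 C=2173952/540171] → run B
t=11: vr[B=1870/423 C=2173952/540171] → run C
t=12: vr[B=1870/423 C=2607104/540171] → run B
t=13: vr[B=2293/423 C=2607104/540171] → run C
t=14: vr[B=2293/423 C=3040256/540171] → run B
t=15: vr[B=2716/423 C=3040256/540171] → run C
t=16: vr[B=2716/423 C=3473408/540171] → run B
t=17: vr[B=3139/423 C=3473408/540171] → run C
t=18: vr[B=3139/423 C=3906560/540171] → run C
t=19: vr[B=3139/423] → run B
t=20: (idle)
t=21: (idle)
t=22: (idle)
t=23: (idle)
t=24: (idle)

vruntime(G, start of tick 1) = 0/1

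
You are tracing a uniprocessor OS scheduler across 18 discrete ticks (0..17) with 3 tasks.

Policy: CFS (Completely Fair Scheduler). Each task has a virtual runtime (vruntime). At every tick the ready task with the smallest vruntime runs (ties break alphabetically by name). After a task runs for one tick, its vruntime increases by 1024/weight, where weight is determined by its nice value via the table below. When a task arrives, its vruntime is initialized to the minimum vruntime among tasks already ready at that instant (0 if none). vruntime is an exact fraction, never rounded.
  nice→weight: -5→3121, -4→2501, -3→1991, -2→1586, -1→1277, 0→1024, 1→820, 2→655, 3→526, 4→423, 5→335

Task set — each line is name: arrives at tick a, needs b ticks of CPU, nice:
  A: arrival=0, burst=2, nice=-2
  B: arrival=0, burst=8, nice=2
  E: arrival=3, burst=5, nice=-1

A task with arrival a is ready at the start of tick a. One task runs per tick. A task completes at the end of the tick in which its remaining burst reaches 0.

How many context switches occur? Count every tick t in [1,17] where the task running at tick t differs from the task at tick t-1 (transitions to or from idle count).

t=0: vr[A=0 B=0] → run A
t=1: vr[A=512/793 B=0] → run B
t=2: vr[A=512/793 B=1024/655] → run A
t=3: vr[B=1024/655 E=1024/655] → run B
t=4: vr[B=2048/655 E=1024/655] → run E
t=5: vr[B=2048/655 E=1978368/836435] → run E
t=6: vr[B=2048/655 E=2649088/836435] → run B
t=7: vr[B=3072/655 E=2649088/836435] → run E
t=8: vr[B=3072/655 E=3319808/836435] → run E
t=9: vr[B=3072/655 E=3990528/836435] → run B
t=10: vr[B=4096/655 E=3990528/836435] → run E
t=11: vr[B=4096/655] → run B
t=12: vr[B=1024/131] → run B
t=13: vr[B=6144/655] → run B
t=14: vr[B=7168/655] → run B
t=15: (idle)
t=16: (idle)
t=17: (idle)

context switches = 10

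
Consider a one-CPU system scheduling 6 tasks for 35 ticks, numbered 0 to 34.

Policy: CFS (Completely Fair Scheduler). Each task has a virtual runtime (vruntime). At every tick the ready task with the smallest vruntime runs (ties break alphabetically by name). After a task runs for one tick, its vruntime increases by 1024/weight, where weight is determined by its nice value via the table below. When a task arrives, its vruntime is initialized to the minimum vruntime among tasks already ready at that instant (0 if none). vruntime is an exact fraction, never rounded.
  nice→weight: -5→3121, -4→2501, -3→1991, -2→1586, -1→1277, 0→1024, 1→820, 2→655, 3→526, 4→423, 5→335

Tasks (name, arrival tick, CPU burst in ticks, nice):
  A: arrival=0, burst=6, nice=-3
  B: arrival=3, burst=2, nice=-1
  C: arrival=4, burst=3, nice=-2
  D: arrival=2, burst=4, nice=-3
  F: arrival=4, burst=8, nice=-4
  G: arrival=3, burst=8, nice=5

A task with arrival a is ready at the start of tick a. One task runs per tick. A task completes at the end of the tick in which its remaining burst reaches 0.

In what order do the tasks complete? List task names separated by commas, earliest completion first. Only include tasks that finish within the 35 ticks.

t=0: vr[A=0] → run A
t=1: vr[A=1024/1991] → run A
t=2: vr[A=2048/1991 D=2048/1991] → run A
t=3: vr[A=3072/1991 B=2048/1991 D=2048/1991 G=2048/1991] → run B
t=4: vr[A=3072/1991 B=4654080/2542507 C=2048/1991 D=2048/1991 F=2048/1991 G=2048/1991] → run C
t=5: vr[A=3072/1991 B=4654080/2542507 C=2643456/1578863 D=2048/1991 F=2048/1991 G=2048/1991] → run D
t=6: vr[A=3072/1991 B=4654080/2542507 C=2643456/1578863 D=3072/1991 F=2048/1991 G=2048/1991] → run F
t=7: vr[A=3072/1991 B=4654080/2542507 C=2643456/1578863 D=3072/1991 F=7160832/4979491 G=2048/1991] → run G
t=8: vr[A=3072/1991 B=4654080/2542507 C=2643456/1578863 D=3072/1991 F=7160832/4979491 G=2724864/666985] → run F
t=9: vr[A=3072/1991 B=4654080/2542507 C=2643456/1578863 D=3072/1991 F=9199616/4979491 G=2724864/666985] → run A
t=10: vr[A=4096/1991 B=4654080/2542507 C=2643456/1578863 D=3072/1991 F=9199616/4979491 G=2724864/666985] → run D
t=11: vr[A=4096/1991 B=4654080/2542507 C=2643456/1578863 D=4096/1991 F=9199616/4979491 G=2724864/666985] → run C
t=12: vr[A=4096/1991 B=4654080/2542507 C=3662848/1578863 D=4096/1991 F=9199616/4979491 G=2724864/666985] → run B
t=13: vr[A=4096/1991 C=3662848/1578863 D=4096/1991 F=9199616/4979491 G=2724864/666985] → run F
t=14: vr[A=4096/1991 C=3662848/1578863 D=4096/1991 F=11238400/4979491 G=2724864/666985] → run A
t=15: vr[A=5120/1991 C=3662848/1578863 D=4096/1991 F=11238400/4979491 G=2724864/666985] → run D
t=16: vr[A=5120/1991 C=3662848/1578863 D=5120/1991 F=11238400/4979491 G=2724864/666985] → run F
t=17: vr[A=5120/1991 C=3662848/1578863 D=5120/1991 F=13277184/4979491 G=2724864/666985] → run C
t=18: vr[A=5120/1991 D=5120/1991 F=13277184/4979491 G=2724864/666985] → run A
t=19: vr[D=5120/1991 F=13277184/4979491 G=2724864/666985] → run D
t=20: vr[F=13277184/4979491 G=2724864/666985] → run F
t=21: vr[F=15315968/4979491 G=2724864/666985] → run F
t=22: vr[F=17354752/4979491 G=2724864/666985] → run F
t=23: vr[F=19393536/4979491 G=2724864/666985] → run F
t=24: vr[G=2724864/666985] → run G
t=25: vr[G=4763648/666985] → run G
t=26: vr[G=6802432/666985] → run G
t=27: vr[G=8841216/666985] → run G
t=28: vr[G=2176000/133397] → run G
t=29: vr[G=12918784/666985] → run G
t=30: vr[G=14957568/666985] → run G
t=31: (idle)
t=32: (idle)
t=33: (idle)
t=34: (idle)

completion order = B, C, A, D, F, G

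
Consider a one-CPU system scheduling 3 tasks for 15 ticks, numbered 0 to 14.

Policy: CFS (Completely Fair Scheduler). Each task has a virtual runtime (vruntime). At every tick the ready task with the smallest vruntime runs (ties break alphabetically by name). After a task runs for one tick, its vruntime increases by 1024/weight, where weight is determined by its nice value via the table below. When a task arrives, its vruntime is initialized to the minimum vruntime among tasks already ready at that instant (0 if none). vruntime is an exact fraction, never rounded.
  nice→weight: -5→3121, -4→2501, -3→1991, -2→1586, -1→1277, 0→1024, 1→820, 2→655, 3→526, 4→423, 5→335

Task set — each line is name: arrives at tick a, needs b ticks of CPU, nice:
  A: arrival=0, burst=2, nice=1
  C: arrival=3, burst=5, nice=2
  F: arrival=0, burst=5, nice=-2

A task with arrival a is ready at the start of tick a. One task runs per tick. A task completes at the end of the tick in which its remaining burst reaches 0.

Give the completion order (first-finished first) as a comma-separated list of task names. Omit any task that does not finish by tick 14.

t=0: vr[A=0 F=0] → run A
t=1: vr[A=256/205 F=0] → run F
t=2: vr[A=256/205 F=512/793] → run F
t=3: vr[A=256/205 C=256/205 F=1024/793] → run A
t=4: vr[C=256/205 F=1024/793] → run C
t=5: vr[C=15104/5371 F=1024/793] → run F
t=6: vr[C=15104/5371 F=1536/793] → run F
t=7: vr[C=15104/5371 F=2048/793] → run F
t=8: vr[C=15104/5371] → run C
t=9: vr[C=117504/26855] → run C
t=10: vr[C=159488/26855] → run C
t=11: vr[C=201472/26855] → run C
t=12: (idle)
t=13: (idle)
t=14: (idle)

completion order = A, F, C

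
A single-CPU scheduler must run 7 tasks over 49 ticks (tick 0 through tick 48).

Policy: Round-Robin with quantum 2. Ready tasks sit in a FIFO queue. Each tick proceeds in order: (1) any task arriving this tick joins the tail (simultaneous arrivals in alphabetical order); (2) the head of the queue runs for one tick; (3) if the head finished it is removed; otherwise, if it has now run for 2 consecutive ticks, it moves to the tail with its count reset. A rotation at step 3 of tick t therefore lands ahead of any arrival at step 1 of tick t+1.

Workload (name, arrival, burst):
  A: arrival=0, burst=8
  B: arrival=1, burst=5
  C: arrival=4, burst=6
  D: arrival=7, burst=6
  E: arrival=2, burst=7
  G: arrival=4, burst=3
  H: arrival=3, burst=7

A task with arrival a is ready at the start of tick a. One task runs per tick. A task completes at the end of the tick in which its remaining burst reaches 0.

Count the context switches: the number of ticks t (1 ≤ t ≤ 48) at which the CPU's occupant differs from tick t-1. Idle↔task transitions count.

t=0: queue=[A] q_used=0 → run A
t=1: queue=[A,B] q_used=1 → run A
t=2: queue=[B,A,E] q_used=0 → run B
t=3: queue=[B,A,E,H] q_used=1 → run B
t=4: queue=[A,E,H,B,C,G] q_used=0 → run A
t=5: queue=[A,E,H,B,C,G] q_used=1 → run A
t=6: queue=[E,H,B,C,G,A] q_used=0 → run E
t=7: queue=[E,H,B,C,G,A,D] q_used=1 → run E
t=8: queue=[H,B,C,G,A,D,E] q_used=0 → run H
t=9: queue=[H,B,C,G,A,D,E] q_used=1 → run H
t=10: queue=[B,C,G,A,D,E,H] q_used=0 → run B
t=11: queue=[B,C,G,A,D,E,H] q_used=1 → run B
t=12: queue=[C,G,A,D,E,H,B] q_used=0 → run C
t=13: queue=[C,G,A,D,E,H,B] q_used=1 → run C
t=14: queue=[G,A,D,E,H,B,C] q_used=0 → run G
t=15: queue=[G,A,D,E,H,B,C] q_used=1 → run G
t=16: queue=[A,D,E,H,B,C,G] q_used=0 → run A
t=17: queue=[A,D,E,H,B,C,G] q_used=1 → run A
t=18: queue=[D,E,H,B,C,G,A] q_used=0 → run D
t=19: queue=[D,E,H,B,C,G,A] q_used=1 → run D
t=20: queue=[E,H,B,C,G,A,D] q_used=0 → run E
t=21: queue=[E,H,B,C,G,A,D] q_used=1 → run E
t=22: queue=[H,B,C,G,A,D,E] q_used=0 → run H
t=23: queue=[H,B,C,G,A,D,E] q_used=1 → run H
t=24: queue=[B,C,G,A,D,E,H] q_used=0 → run B
t=25: queue=[C,G,A,D,E,H] q_used=0 → run C
t=26: queue=[C,G,A,D,E,H] q_used=1 → run C
t=27: queue=[G,A,D,E,H,C] q_used=0 → run G
t=28: queue=[A,D,E,H,C] q_used=0 → run A
t=29: queue=[A,D,E,H,C] q_used=1 → run A
t=30: queue=[D,E,H,C] q_used=0 → run D
t=31: queue=[D,E,H,C] q_used=1 → run D
t=32: queue=[E,H,C,D] q_used=0 → run E
t=33: queue=[E,H,C,D] q_used=1 → run E
t=34: queue=[H,C,D,E] q_used=0 → run H
t=35: queue=[H,C,D,E] q_used=1 → run H
t=36: queue=[C,D,E,H] q_used=0 → run C
t=37: queue=[C,D,E,H] q_used=1 → run C
t=38: queue=[D,E,H] q_used=0 → run D
t=39: queue=[D,E,H] q_used=1 → run D
t=40: queue=[E,H] q_used=0 → run E
t=41: queue=[H] q_used=0 → run H
t=42: (idle)
t=43: (idle)
t=44: (idle)
t=45: (idle)
t=46: (idle)
t=47: (idle)
t=48: (idle)

context switches = 23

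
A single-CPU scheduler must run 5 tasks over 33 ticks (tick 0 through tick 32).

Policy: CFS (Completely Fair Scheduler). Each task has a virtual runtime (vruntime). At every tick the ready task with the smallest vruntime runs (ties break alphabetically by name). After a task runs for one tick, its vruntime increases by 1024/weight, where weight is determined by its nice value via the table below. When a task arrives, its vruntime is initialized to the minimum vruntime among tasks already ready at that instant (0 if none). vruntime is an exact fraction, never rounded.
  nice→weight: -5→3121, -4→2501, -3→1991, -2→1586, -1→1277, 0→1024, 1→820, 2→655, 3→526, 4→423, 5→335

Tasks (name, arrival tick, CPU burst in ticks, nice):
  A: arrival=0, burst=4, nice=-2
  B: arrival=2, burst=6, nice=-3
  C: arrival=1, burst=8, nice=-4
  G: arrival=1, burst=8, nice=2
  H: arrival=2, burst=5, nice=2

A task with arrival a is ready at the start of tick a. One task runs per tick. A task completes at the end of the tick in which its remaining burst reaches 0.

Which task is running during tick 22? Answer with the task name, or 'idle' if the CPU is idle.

running at tick 22 = G

t=0: vr[A=0] → run A
t=1: vr[A=512/793 C=512/793 G=512/793] → run A
t=2: vr[A=1024/793 B=512/793 C=512/793 G=512/793 H=512/793] → run B
t=3: vr[A=1024/793 B=1831424/1578863 C=512/793 G=512/793 H=512/793] → run C
t=4: vr[A=1024/793 B=1831424/1578863 C=34304/32513 G=512/793 H=512/793] → run G
t=5: vr[A=1024/793 B=1831424/1578863 C=34304/32513 G=1147392/519415 H=512/793] → run H
t=6: vr[A=1024/793 B=1831424/1578863 C=34304/32513 G=1147392/519415 H=1147392/519415] → run C
t=7: vr[A=1024/793 B=1831424/1578863 C=47616/32513 G=1147392/519415 H=1147392/519415] → run B
t=8: vr[A=1024/793 B=2643456/1578863 C=47616/32513 G=1147392/519415 H=1147392/519415] → run A
t=9: vr[A=1536/793 B=2643456/1578863 C=47616/32513 G=1147392/519415 H=1147392/519415] → run C
t=10: vr[A=1536/793 B=2643456/1578863 C=60928/32513 G=1147392/519415 H=1147392/519415] → run B
t=11: vr[A=1536/793 B=3455488/1578863 C=60928/32513 G=1147392/519415 H=1147392/519415] → run C
t=12: vr[A=1536/793 B=3455488/1578863 C=74240/32513 G=1147392/519415 H=1147392/519415] → run A
t=13: vr[B=3455488/1578863 C=74240/32513 G=1147392/519415 H=1147392/519415] → run B
t=14: vr[B=4267520/1578863 C=74240/32513 G=1147392/519415 H=1147392/519415] → run G
t=15: vr[B=4267520/1578863 C=74240/32513 G=1959424/519415 H=1147392/519415] → run H
t=16: vr[B=4267520/1578863 C=74240/32513 G=1959424/519415 H=1959424/519415] → run C
t=17: vr[B=4267520/1578863 C=87552/32513 G=1959424/519415 H=1959424/519415] → run C
t=18: vr[B=4267520/1578863 C=100864/32513 G=1959424/519415 H=1959424/519415] → run B
t=19: vr[B=5079552/1578863 C=100864/32513 G=1959424/519415 H=1959424/519415] → run C
t=20: vr[B=5079552/1578863 C=114176/32513 G=1959424/519415 H=1959424/519415] → run B
t=21: vr[C=114176/32513 G=1959424/519415 H=1959424/519415] → run C
t=22: vr[G=1959424/519415 H=1959424/519415] → run G
t=23: vr[G=2771456/519415 H=1959424/519415] → run H
t=24: vr[G=2771456/519415 H=2771456/519415] → run G
t=25: vr[G=3583488/519415 H=2771456/519415] → run H
t=26: vr[G=3583488/519415 H=3583488/519415] → run G
t=27: vr[G=879104/103883 H=3583488/519415] → run H
t=28: vr[G=879104/103883] → run G
t=29: vr[G=5207552/519415] → run G
t=30: vr[G=6019584/519415] → run G
t=31: (idle)
t=32: (idle)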